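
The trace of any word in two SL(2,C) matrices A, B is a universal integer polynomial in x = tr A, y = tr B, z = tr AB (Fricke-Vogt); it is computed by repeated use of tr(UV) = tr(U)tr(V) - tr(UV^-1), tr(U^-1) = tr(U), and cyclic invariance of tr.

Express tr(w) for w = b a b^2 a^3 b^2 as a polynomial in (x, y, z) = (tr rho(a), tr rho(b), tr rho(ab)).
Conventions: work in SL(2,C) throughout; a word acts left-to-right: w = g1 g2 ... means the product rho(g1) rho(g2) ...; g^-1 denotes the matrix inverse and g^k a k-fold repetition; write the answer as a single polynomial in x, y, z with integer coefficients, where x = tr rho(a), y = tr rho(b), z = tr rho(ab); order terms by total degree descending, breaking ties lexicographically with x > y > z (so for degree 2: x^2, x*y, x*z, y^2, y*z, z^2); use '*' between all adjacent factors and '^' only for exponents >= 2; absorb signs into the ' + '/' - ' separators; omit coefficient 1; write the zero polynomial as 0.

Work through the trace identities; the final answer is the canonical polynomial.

trace(b a b a) = trace(b a)*trace(b a) - trace(1)   [split at repeated b] = z^2 - 2
next, trace(b a b) = trace(b)*trace(a b) - trace(a) = y*z - x
trace(a^2 b a b) = trace(a)*trace(b a b a) - trace(b a b) = x*z^2 - y*z - x
trace(b a^2) = trace(a)*trace(b a) - trace(b) = x*z - y
trace(a^2 b a) = trace(a)*trace(b a^2) - trace(b a) = x^2*z - x*y - z
trace(a b^2 a^2 b) = trace(b)*trace(a^2 b a b) - trace(a^2 b a) = x*y*z^2 - x^2*z - y^2*z + z
and trace(a^2) = trace(a)*trace(a) - trace(1) = x^2 - 2
and trace(a^3) = trace(a)*trace(a^2) - trace(a) = x^3 - 3*x
next, trace(a b^2 a^2) = trace(b)*trace(a^3 b) - trace(a^3) = x^2*y*z - x^3 - x*y^2 - y*z + 3*x
trace(a b^2 a b^2 a) = trace(b)*trace(a b^2 a^2 b) - trace(a b^2 a^2) = x*y^2*z^2 - 2*x^2*y*z - y^3*z + x^3 + x*y^2 + 2*y*z - 3*x
and trace(a b^2 a b) = trace(b)*trace(a b a b) - trace(a b a) = y*z^2 - x*z - y
next, trace(a b^2 a) = trace(b)*trace(a^2 b) - trace(a^2) = x*y*z - x^2 - y^2 + 2
next, trace(a b^2 a b^2) = trace(b)*trace(a b^2 a b) - trace(a b^2 a) = y^2*z^2 - 2*x*y*z + x^2 - 2
next, trace(a b^2 a^3 b^2) = trace(a)*trace(a b^2 a b^2 a) - trace(a b^2 a b^2) = x^2*y^2*z^2 - 2*x^3*y*z - x*y^3*z + x^4 + x^2*y^2 - y^2*z^2 + 4*x*y*z - 4*x^2 + 2
next, trace(a^3 b a b) = trace(a)*trace(b a b a^2) - trace(b a b a) = x^2*z^2 - x*y*z - x^2 - z^2 + 2
trace(a^3 b a) = trace(a)*trace(b a^3) - trace(b a^2) = x^3*z - x^2*y - 2*x*z + y
and trace(a b^2 a^3 b) = trace(b)*trace(a^3 b a b) - trace(a^3 b a) = x^2*y*z^2 - x^3*z - x*y^2*z - y*z^2 + 2*x*z + y
trace(b a b^2 a^3 b^2) = trace(b)*trace(a b^2 a^3 b^2) - trace(a b^2 a^3 b) = x^2*y^3*z^2 - 2*x^3*y^2*z - x*y^4*z + x^4*y + x^2*y^3 - x^2*y*z^2 - y^3*z^2 + x^3*z + 5*x*y^2*z - 4*x^2*y + y*z^2 - 2*x*z + y

x^2*y^3*z^2 - 2*x^3*y^2*z - x*y^4*z + x^4*y + x^2*y^3 - x^2*y*z^2 - y^3*z^2 + x^3*z + 5*x*y^2*z - 4*x^2*y + y*z^2 - 2*x*z + y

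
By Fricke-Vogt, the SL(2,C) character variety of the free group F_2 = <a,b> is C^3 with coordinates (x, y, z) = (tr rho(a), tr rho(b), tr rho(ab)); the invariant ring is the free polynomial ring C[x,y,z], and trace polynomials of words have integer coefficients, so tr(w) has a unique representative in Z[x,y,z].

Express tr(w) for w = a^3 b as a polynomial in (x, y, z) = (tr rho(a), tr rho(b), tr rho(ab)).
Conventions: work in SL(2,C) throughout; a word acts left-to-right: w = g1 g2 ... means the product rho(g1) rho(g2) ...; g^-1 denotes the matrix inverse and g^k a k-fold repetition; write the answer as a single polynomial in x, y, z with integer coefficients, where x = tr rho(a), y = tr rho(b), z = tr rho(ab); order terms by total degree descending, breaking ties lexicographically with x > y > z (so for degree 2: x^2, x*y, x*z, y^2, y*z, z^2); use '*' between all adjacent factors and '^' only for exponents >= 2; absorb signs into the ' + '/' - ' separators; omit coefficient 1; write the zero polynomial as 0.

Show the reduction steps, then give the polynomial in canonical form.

x^2*z - x*y - z

reduce: tr(b a^2) = tr(a)*tr(b a) - tr(b) = x*z - y
reduce: tr(a^3 b) = tr(a)*tr(b a^2) - tr(b a) = x^2*z - x*y - z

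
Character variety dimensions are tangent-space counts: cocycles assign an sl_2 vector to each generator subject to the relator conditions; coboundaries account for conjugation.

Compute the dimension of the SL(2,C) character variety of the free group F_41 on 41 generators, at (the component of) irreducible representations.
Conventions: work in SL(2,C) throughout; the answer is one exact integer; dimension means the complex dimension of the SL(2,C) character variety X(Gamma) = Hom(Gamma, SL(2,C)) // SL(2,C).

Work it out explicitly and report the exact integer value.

120

Here Gamma is free of rank 41 — no relator constrains a cocycle.
A cocycle picks one sl_2 vector per generator freely, giving dim Z^1 = 3*41 = 123.
dim B^1 = 3: the coboundary map is injective because an irreducible image has centralizer 0 in sl_2.
dim X = dim H^1 = dim Z^1 - dim B^1 = 123 - 3 = 120.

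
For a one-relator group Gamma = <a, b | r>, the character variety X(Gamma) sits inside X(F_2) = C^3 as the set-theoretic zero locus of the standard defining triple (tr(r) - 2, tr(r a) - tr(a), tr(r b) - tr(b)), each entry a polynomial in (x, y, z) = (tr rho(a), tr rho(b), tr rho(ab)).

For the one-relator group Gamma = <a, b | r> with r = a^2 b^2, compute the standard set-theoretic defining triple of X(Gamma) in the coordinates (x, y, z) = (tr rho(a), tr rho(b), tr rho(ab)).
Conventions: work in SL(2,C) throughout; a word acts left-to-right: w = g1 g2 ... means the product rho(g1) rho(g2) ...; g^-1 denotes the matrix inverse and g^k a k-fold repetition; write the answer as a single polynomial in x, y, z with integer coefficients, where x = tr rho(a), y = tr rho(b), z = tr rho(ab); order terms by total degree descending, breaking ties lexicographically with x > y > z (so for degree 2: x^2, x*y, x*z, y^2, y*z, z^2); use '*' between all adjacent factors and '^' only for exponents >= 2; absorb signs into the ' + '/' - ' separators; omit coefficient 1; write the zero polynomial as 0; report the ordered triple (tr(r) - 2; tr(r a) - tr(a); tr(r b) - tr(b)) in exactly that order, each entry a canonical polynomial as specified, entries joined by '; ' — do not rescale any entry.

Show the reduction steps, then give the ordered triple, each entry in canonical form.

x*y*z - x^2 - y^2; x^2*y*z - x^3 - x*y^2 - y*z + 2*x; x*y^2*z - x^2*y - y^3 - x*z + 2*y

reduce: tr(a^2 b) = tr(a) * tr(b a) - tr(b)  (reduce the a square) = x*z - y
so tr(a^2) = tr(a) * tr(a) - tr(1)  (reduce the a square) = x^2 - 2
reduce: tr(a^2 b^2) = tr(b) * tr(a^2 b) - tr(a^2)  (reduce the b square) = x*y*z - x^2 - y^2 + 2
tr(a^3 b) = tr(a) * tr(a b a) - tr(a b)  (reduce the a square) = x^2*z - x*y - z
reduce: tr(a^3) = tr(a) * tr(a^2) - tr(a)  (reduce the a square) = x^3 - 3*x
tr(a^2 b^2 a) = tr(b) * tr(a^3 b) - tr(a^3)  (reduce the b square) = x^2*y*z - x^3 - x*y^2 - y*z + 3*x
tr(a^2 b^3) = tr(b) * tr(b a^2 b) - tr(b a^2) = x*y^2*z - x^2*y - y^3 - x*z + 3*y
assemble the triple (tr(r) - 2; tr(r a) - x; tr(r b) - y)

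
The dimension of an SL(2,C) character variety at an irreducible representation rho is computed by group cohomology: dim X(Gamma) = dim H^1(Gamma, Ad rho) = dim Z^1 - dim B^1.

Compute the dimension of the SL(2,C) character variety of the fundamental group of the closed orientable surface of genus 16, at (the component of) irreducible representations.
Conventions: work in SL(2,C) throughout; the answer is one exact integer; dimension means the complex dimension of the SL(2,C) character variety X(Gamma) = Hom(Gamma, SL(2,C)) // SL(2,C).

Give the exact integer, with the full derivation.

Gamma = pi_1(Sigma_16) = < a_1, b_1, ..., a_16, b_16 | prod [a_i, b_i] > has 2g = 32 generators and 1 relator.
Unconstrained cocycle data is one sl_2 vector per generator (96 dimensions), cut by the relator condition d_2(z) = 0.
d_2 is surjective at irreducible rho (its cokernel H^2 is dual to H^0 = 0), so dim Z^1 = 96 - 3 = 93.
As always at irreducible rho, dim B^1 = 3.
dim X = dim H^1 = 93 - 3 = 90.

90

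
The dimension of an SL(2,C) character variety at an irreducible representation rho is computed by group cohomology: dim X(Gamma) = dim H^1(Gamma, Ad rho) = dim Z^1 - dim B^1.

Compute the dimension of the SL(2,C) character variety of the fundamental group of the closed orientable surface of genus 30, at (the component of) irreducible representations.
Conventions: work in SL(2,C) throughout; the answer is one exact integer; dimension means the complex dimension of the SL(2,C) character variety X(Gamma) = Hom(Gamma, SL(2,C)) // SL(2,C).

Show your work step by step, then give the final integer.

The genus-30 surface group: 2g = 60 generators, one relator prod [a_i, b_i].
Before the relator condition, cocycle space has dim 3*60 = 180.
H^2 = coker(d_2) is dual to H^0 = 0 at irreducible rho (Poincare duality), so d_2 is onto: dim Z^1 = 177.
Coboundaries contribute dim B^1 = 3 (injective at irreducible rho).
Hence dim X = 177 - 3 = 174.

174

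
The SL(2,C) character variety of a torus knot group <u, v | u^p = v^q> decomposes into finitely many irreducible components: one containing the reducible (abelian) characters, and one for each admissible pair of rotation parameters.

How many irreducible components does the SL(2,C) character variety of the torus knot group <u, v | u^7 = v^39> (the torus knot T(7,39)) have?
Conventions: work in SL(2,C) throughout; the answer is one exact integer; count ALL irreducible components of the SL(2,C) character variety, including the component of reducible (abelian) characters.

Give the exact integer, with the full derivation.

For T(7,39): irreducibility forces the central element u^7 = v^39 to one of +I, -I.
This locks tr(u) to 2*cos(pi*alpha/7), alpha in 1..6, and tr(v) to 2*cos(pi*beta/39), beta in 1..38, on each component of irreducible characters.
The two central values (-1)^alpha I and (-1)^beta I must be the same matrix, so alpha and beta share a parity.
Enumerate parity-matched pairs: 3*19 odd-odd plus 3*19 even-even gives 114.
components with irreducible characters: 114; plus the single component of reducible (abelian) characters: total 115.

115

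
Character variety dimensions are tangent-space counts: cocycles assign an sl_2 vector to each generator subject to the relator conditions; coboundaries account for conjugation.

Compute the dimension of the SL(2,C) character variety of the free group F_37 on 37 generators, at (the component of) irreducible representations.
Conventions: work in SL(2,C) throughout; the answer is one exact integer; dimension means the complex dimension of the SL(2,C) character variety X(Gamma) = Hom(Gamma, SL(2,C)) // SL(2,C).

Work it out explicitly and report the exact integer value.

The free group F_37: 37 generators, no relators.
Z^1(Gamma, Ad rho) = (sl_2)^37: a cocycle is a free choice of one sl_2 vector per generator, so dim Z^1 = 3*37 = 111.
Irreducibility makes the coboundary map sl_2 -> Z^1 injective (trivial centralizer), so dim B^1 = 3.
dim H^1 = 111 - 3 = 108, which is dim X.

108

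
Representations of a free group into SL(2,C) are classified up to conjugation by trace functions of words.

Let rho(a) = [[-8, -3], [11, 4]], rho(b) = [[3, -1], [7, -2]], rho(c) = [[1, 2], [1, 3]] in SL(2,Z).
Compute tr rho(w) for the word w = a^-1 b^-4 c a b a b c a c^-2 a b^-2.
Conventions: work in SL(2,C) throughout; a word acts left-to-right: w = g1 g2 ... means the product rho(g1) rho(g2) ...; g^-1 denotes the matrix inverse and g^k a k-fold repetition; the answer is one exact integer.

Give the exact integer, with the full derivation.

rho(a^-1) = [[4, 3], [-11, -8]]
... * rho(b^-1) = [[-2, 1], [-7, 3]]  ->  [[-29, 13], [78, -35]]
... * rho(b^-1) = [[-2, 1], [-7, 3]]  ->  [[-33, 10], [89, -27]]
... * rho(b^-1) = [[-2, 1], [-7, 3]]  ->  [[-4, -3], [11, 8]]
... * rho(b^-1) = [[-2, 1], [-7, 3]]  ->  [[29, -13], [-78, 35]]
... * rho(c) = [[1, 2], [1, 3]]  ->  [[16, 19], [-43, -51]]
... * rho(a) = [[-8, -3], [11, 4]]  ->  [[81, 28], [-217, -75]]
... * rho(b) = [[3, -1], [7, -2]]  ->  [[439, -137], [-1176, 367]]
... * rho(a) = [[-8, -3], [11, 4]]  ->  [[-5019, -1865], [13445, 4996]]
... * rho(b) = [[3, -1], [7, -2]]  ->  [[-28112, 8749], [75307, -23437]]
... * rho(c) = [[1, 2], [1, 3]]  ->  [[-19363, -29977], [51870, 80303]]
... * rho(a) = [[-8, -3], [11, 4]]  ->  [[-174843, -61819], [468373, 165602]]
... * rho(c^-1) = [[3, -2], [-1, 1]]  ->  [[-462710, 287867], [1239517, -771144]]
... * rho(c^-1) = [[3, -2], [-1, 1]]  ->  [[-1675997, 1213287], [4489695, -3250178]]
... * rho(a) = [[-8, -3], [11, 4]]  ->  [[26754133, 9881139], [-71669518, -26469797]]
... * rho(b^-1) = [[-2, 1], [-7, 3]]  ->  [[-122676239, 56397550], [328627615, -151078909]]
... * rho(b^-1) = [[-2, 1], [-7, 3]]  ->  [[-149430372, 46516411], [400297133, -124609112]]
tr = -149430372 + -124609112 = -274039484

-274039484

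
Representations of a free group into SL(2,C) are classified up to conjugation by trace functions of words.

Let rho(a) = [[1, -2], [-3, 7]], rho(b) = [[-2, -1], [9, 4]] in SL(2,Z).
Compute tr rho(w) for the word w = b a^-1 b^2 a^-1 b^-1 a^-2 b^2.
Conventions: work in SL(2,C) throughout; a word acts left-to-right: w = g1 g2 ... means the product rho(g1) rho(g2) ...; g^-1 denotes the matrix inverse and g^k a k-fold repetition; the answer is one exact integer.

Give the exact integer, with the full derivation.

-274

rho(b) = [[-2, -1], [9, 4]]
... * rho(a^-1) = [[7, 2], [3, 1]]  ->  [[-17, -5], [75, 22]]
... * rho(b) = [[-2, -1], [9, 4]]  ->  [[-11, -3], [48, 13]]
... * rho(b) = [[-2, -1], [9, 4]]  ->  [[-5, -1], [21, 4]]
... * rho(a^-1) = [[7, 2], [3, 1]]  ->  [[-38, -11], [159, 46]]
... * rho(b^-1) = [[4, 1], [-9, -2]]  ->  [[-53, -16], [222, 67]]
... * rho(a^-1) = [[7, 2], [3, 1]]  ->  [[-419, -122], [1755, 511]]
... * rho(a^-1) = [[7, 2], [3, 1]]  ->  [[-3299, -960], [13818, 4021]]
... * rho(b) = [[-2, -1], [9, 4]]  ->  [[-2042, -541], [8553, 2266]]
... * rho(b) = [[-2, -1], [9, 4]]  ->  [[-785, -122], [3288, 511]]
tr = -785 + 511 = -274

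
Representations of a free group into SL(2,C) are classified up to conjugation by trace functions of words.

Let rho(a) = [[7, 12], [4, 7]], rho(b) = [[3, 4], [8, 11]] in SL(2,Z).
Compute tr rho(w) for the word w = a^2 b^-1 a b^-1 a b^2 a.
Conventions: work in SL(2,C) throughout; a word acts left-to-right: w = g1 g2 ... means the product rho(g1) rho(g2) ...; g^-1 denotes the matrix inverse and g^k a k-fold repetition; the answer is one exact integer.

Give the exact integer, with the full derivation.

rho(a) = [[7, 12], [4, 7]]
... * rho(a) = [[7, 12], [4, 7]]  ->  [[97, 168], [56, 97]]
... * rho(b^-1) = [[11, -4], [-8, 3]]  ->  [[-277, 116], [-160, 67]]
... * rho(a) = [[7, 12], [4, 7]]  ->  [[-1475, -2512], [-852, -1451]]
... * rho(b^-1) = [[11, -4], [-8, 3]]  ->  [[3871, -1636], [2236, -945]]
... * rho(a) = [[7, 12], [4, 7]]  ->  [[20553, 35000], [11872, 20217]]
... * rho(b) = [[3, 4], [8, 11]]  ->  [[341659, 467212], [197352, 269875]]
... * rho(b) = [[3, 4], [8, 11]]  ->  [[4762673, 6505968], [2751056, 3758033]]
... * rho(a) = [[7, 12], [4, 7]]  ->  [[59362583, 102693852], [34289524, 59318903]]
tr = 59362583 + 59318903 = 118681486

118681486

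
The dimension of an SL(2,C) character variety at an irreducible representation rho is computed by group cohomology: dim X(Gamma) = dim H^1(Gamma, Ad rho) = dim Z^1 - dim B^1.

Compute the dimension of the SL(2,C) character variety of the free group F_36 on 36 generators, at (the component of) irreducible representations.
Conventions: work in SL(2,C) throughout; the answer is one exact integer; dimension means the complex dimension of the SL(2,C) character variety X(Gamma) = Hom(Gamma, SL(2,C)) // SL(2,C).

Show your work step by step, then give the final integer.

105

Gamma = F_36 has 36 generators and no relators.
A cocycle picks one sl_2 vector per generator freely, giving dim Z^1 = 3*36 = 108.
Irreducibility makes the coboundary map sl_2 -> Z^1 injective (trivial centralizer), so dim B^1 = 3.
dim H^1 = 108 - 3 = 105, which is dim X.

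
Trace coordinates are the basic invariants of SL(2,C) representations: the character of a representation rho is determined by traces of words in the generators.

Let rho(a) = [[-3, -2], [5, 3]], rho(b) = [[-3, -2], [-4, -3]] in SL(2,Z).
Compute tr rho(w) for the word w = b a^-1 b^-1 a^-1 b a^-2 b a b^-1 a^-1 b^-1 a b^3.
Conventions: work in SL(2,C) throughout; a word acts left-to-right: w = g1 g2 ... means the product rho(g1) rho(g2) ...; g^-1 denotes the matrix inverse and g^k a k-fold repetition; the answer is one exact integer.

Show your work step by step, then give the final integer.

rho(b) = [[-3, -2], [-4, -3]]
... * rho(a^-1) = [[3, 2], [-5, -3]]  ->  [[1, 0], [3, 1]]
... * rho(b^-1) = [[-3, 2], [4, -3]]  ->  [[-3, 2], [-5, 3]]
... * rho(a^-1) = [[3, 2], [-5, -3]]  ->  [[-19, -12], [-30, -19]]
... * rho(b) = [[-3, -2], [-4, -3]]  ->  [[105, 74], [166, 117]]
... * rho(a^-1) = [[3, 2], [-5, -3]]  ->  [[-55, -12], [-87, -19]]
... * rho(a^-1) = [[3, 2], [-5, -3]]  ->  [[-105, -74], [-166, -117]]
... * rho(b) = [[-3, -2], [-4, -3]]  ->  [[611, 432], [966, 683]]
... * rho(a) = [[-3, -2], [5, 3]]  ->  [[327, 74], [517, 117]]
... * rho(b^-1) = [[-3, 2], [4, -3]]  ->  [[-685, 432], [-1083, 683]]
... * rho(a^-1) = [[3, 2], [-5, -3]]  ->  [[-4215, -2666], [-6664, -4215]]
... * rho(b^-1) = [[-3, 2], [4, -3]]  ->  [[1981, -432], [3132, -683]]
... * rho(a) = [[-3, -2], [5, 3]]  ->  [[-8103, -5258], [-12811, -8313]]
... * rho(b) = [[-3, -2], [-4, -3]]  ->  [[45341, 31980], [71685, 50561]]
... * rho(b) = [[-3, -2], [-4, -3]]  ->  [[-263943, -186622], [-417299, -295053]]
... * rho(b) = [[-3, -2], [-4, -3]]  ->  [[1538317, 1087752], [2432109, 1719757]]
tr = 1538317 + 1719757 = 3258074

3258074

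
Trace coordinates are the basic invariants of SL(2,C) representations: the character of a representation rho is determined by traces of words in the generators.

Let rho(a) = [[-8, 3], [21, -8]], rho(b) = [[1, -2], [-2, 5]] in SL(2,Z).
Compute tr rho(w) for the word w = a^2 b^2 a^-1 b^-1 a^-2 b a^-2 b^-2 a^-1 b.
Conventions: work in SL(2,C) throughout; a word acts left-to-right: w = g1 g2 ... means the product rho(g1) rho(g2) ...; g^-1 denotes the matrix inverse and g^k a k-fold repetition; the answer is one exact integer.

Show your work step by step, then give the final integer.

142116972102

rho(a) = [[-8, 3], [21, -8]]
... * rho(a) = [[-8, 3], [21, -8]]  ->  [[127, -48], [-336, 127]]
... * rho(b) = [[1, -2], [-2, 5]]  ->  [[223, -494], [-590, 1307]]
... * rho(b) = [[1, -2], [-2, 5]]  ->  [[1211, -2916], [-3204, 7715]]
... * rho(a^-1) = [[-8, -3], [-21, -8]]  ->  [[51548, 19695], [-136383, -52108]]
... * rho(b^-1) = [[5, 2], [2, 1]]  ->  [[297130, 122791], [-786131, -324874]]
... * rho(a^-1) = [[-8, -3], [-21, -8]]  ->  [[-4955651, -1873718], [13111402, 4957385]]
... * rho(a^-1) = [[-8, -3], [-21, -8]]  ->  [[78993286, 29856697], [-208996301, -78993286]]
... * rho(b) = [[1, -2], [-2, 5]]  ->  [[19279892, -8703087], [-51009729, 23026172]]
... * rho(a^-1) = [[-8, -3], [-21, -8]]  ->  [[28525691, 11785020], [-75471780, -31180189]]
... * rho(a^-1) = [[-8, -3], [-21, -8]]  ->  [[-475690948, -179857233], [1258558209, 475856852]]
... * rho(b^-1) = [[5, 2], [2, 1]]  ->  [[-2738169206, -1131239129], [7244504749, 2992973270]]
... * rho(b^-1) = [[5, 2], [2, 1]]  ->  [[-15953324288, -6607577541], [42208470285, 17481982768]]
... * rho(a^-1) = [[-8, -3], [-21, -8]]  ->  [[266385722665, 100720593192], [-704789400408, -266481272999]]
... * rho(b) = [[1, -2], [-2, 5]]  ->  [[64944536281, -29168479370], [-171826854410, 77172435821]]
tr = 64944536281 + 77172435821 = 142116972102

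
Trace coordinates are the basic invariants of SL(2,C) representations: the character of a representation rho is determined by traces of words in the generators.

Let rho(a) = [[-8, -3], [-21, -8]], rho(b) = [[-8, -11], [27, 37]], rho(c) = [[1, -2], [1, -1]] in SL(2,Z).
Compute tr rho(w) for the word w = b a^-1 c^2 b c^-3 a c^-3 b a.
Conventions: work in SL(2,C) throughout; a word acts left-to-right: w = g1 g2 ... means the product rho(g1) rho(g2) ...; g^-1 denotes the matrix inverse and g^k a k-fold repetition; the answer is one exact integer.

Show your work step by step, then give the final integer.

rho(b) = [[-8, -11], [27, 37]]
... * rho(a^-1) = [[-8, 3], [21, -8]]  ->  [[-167, 64], [561, -215]]
... * rho(c) = [[1, -2], [1, -1]]  ->  [[-103, 270], [346, -907]]
... * rho(c) = [[1, -2], [1, -1]]  ->  [[167, -64], [-561, 215]]
... * rho(b) = [[-8, -11], [27, 37]]  ->  [[-3064, -4205], [10293, 14126]]
... * rho(c^-1) = [[-1, 2], [-1, 1]]  ->  [[7269, -10333], [-24419, 34712]]
... * rho(c^-1) = [[-1, 2], [-1, 1]]  ->  [[3064, 4205], [-10293, -14126]]
... * rho(c^-1) = [[-1, 2], [-1, 1]]  ->  [[-7269, 10333], [24419, -34712]]
... * rho(a) = [[-8, -3], [-21, -8]]  ->  [[-158841, -60857], [533600, 204439]]
... * rho(c^-1) = [[-1, 2], [-1, 1]]  ->  [[219698, -378539], [-738039, 1271639]]
... * rho(c^-1) = [[-1, 2], [-1, 1]]  ->  [[158841, 60857], [-533600, -204439]]
... * rho(c^-1) = [[-1, 2], [-1, 1]]  ->  [[-219698, 378539], [738039, -1271639]]
... * rho(b) = [[-8, -11], [27, 37]]  ->  [[11978137, 16422621], [-40238565, -55169072]]
... * rho(a) = [[-8, -3], [-21, -8]]  ->  [[-440700137, -167315379], [1480459032, 562068271]]
tr = -440700137 + 562068271 = 121368134

121368134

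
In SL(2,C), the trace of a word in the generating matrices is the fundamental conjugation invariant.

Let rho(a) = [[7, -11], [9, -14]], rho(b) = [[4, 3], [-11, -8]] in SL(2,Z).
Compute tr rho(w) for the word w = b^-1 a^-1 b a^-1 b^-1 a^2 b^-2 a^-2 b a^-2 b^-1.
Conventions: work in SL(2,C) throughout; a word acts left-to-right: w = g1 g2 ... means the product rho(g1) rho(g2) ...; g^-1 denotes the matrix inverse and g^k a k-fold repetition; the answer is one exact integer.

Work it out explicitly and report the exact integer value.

7978386908686940

rho(b^-1) = [[-8, -3], [11, 4]]
... * rho(a^-1) = [[-14, 11], [-9, 7]]  ->  [[139, -109], [-190, 149]]
... * rho(b) = [[4, 3], [-11, -8]]  ->  [[1755, 1289], [-2399, -1762]]
... * rho(a^-1) = [[-14, 11], [-9, 7]]  ->  [[-36171, 28328], [49444, -38723]]
... * rho(b^-1) = [[-8, -3], [11, 4]]  ->  [[600976, 221825], [-821505, -303224]]
... * rho(a) = [[7, -11], [9, -14]]  ->  [[6203257, -9716286], [-8479551, 13281691]]
... * rho(a) = [[7, -11], [9, -14]]  ->  [[-44023775, 67792177], [60178362, -92668613]]
... * rho(b^-1) = [[-8, -3], [11, 4]]  ->  [[1097904147, 403240033], [-1500781639, -551209538]]
... * rho(b^-1) = [[-8, -3], [11, 4]]  ->  [[-4347592813, -1680752309], [5942948194, 2297506765]]
... * rho(a^-1) = [[-14, 11], [-9, 7]]  ->  [[75993070163, -59588787106], [-103878835601, 81454977489]]
... * rho(a^-1) = [[-14, 11], [-9, 7]]  ->  [[-527603898328, 418802262051], [721208901013, -572482349188]]
... * rho(b) = [[4, 3], [-11, -8]]  ->  [[-6717240475873, -4933229791392], [9182141445120, 6743485496543]]
... * rho(a^-1) = [[-14, 11], [-9, 7]]  ->  [[138440434784750, -108422253774347], [-189241349700567, 148207954372121]]
... * rho(a^-1) = [[-14, 11], [-9, 7]]  ->  [[-962365803017377, 763889006211821], [1315507306458849, -1044199166101390]]
... * rho(b^-1) = [[-8, -3], [11, 4]]  ->  [[16101705492469047, 5942653433899415], [-22010249278786082, -8123318583782107]]
tr = 16101705492469047 + -8123318583782107 = 7978386908686940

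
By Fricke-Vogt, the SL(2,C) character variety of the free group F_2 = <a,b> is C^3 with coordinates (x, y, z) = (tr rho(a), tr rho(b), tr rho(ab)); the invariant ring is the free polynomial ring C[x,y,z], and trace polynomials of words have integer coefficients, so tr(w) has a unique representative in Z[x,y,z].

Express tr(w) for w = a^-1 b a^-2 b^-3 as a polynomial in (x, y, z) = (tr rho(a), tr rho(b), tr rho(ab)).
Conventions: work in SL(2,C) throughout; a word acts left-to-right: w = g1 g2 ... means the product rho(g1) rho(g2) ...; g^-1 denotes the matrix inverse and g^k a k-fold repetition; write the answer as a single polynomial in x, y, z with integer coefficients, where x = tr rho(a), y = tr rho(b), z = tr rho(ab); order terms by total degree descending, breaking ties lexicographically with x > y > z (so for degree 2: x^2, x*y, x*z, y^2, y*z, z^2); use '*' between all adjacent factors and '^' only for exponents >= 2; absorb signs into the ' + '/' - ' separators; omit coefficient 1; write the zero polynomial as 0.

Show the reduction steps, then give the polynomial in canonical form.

x^2*y^3*z - x^3*y^2 - x*y^4 - x*y^2*z^2 + 4*x*y^2 + x*z^2 - y*z - x

so trace(b^-1) = trace(b) = y
so trace(b^-1 a) = trace(a)*trace(b) - trace(a b) = x*y - z
reduce: trace(b^-1 a^-1) = trace(b^-1)*trace(a) - trace(b^-1 a) = z
trace(a b a) = trace(a)*trace(b a) - trace(b) = x*z - y
trace(a b a b) = trace(a b)*trace(a b) - trace(1)   [split at repeated a] = z^2 - 2
trace(b^-1 a b a) = trace(a b a)*trace(b) - trace(a b a b) = x*y*z - y^2 - z^2 + 2
trace(b a b^-2 a) = trace(b^-1 a b a)*trace(b) - trace(b^-1 a b a b) = x*y^2*z - y^3 - y*z^2 - x*z + 3*y
reduce: trace(b^-2 a^-1 b a) = trace(b a b^-2)*trace(a) - trace(b a b^-2 a) = -x*y^2*z + x^2*y + y^3 + y*z^2 - 3*y
so trace(a^-1 b^-2 a^-1 b) = trace(b^-2 a^-1 b)*trace(a) - trace(b^-2 a^-1 b a) = x*y^2*z - x^2*y - y^3 - y*z^2 + x*z + 3*y
trace(b^-2 a^-1 b a^-2) = trace(a^-1 b^-2 a^-1 b)*trace(a) - trace(a^-1 b^-2 a^-1 b a) = x^2*y^2*z - x^3*y - x*y^3 - x*y*z^2 + x^2*z + 3*x*y - z
so trace(b^-1 a^-1 b a^-2) = trace(a^-1 b^-1 a^-1 b)*trace(a) - trace(a^-1 b^-1 a^-1 b a) = x^2*y*z - x*y^2 - x*z^2 + x
trace(a^-1 b a^-2 b^-3) = trace(b^-2 a^-1 b a^-2)*trace(b) - trace(b^-2 a^-1 b a^-2 b) = x^2*y^3*z - x^3*y^2 - x*y^4 - x*y^2*z^2 + 4*x*y^2 + x*z^2 - y*z - x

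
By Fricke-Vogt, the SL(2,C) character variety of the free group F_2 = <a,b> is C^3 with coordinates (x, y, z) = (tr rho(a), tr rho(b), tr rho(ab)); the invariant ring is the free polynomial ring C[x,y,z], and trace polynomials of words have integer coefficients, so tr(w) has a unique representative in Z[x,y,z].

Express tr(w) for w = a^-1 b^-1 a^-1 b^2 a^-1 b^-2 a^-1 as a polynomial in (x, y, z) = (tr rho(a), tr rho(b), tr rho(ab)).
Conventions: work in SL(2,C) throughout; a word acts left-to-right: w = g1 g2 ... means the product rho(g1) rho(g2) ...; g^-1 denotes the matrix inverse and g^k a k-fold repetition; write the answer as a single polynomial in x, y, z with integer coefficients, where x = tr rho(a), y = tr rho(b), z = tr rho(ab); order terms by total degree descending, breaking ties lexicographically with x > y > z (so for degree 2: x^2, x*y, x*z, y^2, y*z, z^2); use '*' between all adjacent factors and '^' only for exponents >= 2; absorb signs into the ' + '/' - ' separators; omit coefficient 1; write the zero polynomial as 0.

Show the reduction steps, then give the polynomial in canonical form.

x^2*y^3*z^2 - x^3*y^2*z - 2*x*y^4*z - x*y^2*z^3 + x^2*y^3 + y^5 + y^3*z^2 + x^3*z + 5*x*y^2*z - 2*x^2*y - 5*y^3 - y*z^2 - 2*x*z + 5*y

trace(b^2) = trace(b)*trace(b) - trace(1)  (reduce the b square) = y^2 - 2
and trace(b^2 a) = trace(b)*trace(a b) - trace(a)  (reduce the b square) = y*z - x
next, trace(a^-1 b^2) = trace(b^2)*trace(a) - trace(b^2 a)  (eliminate a^-1) = x*y^2 - y*z - x
trace(b^2 a^-2) = trace(a^-1 b^2)*trace(a) - trace(a^-1 b^2 a)  (eliminate a^-1) = x^2*y^2 - x*y*z - x^2 - y^2 + 2
and trace(a^-1 b^2 a^-2) = trace(b^2 a^-2)*trace(a) - trace(b^2 a^-1)  (eliminate a^-1) = x^3*y^2 - x^2*y*z - x^3 - 2*x*y^2 + y*z + 3*x
trace(a^-1 b^2 a^-3) = trace(a^-1 b^2 a^-2)*trace(a) - trace(a^-1 b^2 a^-1)  (eliminate a^-1) = x^4*y^2 - x^3*y*z - x^4 - 3*x^2*y^2 + 2*x*y*z + 4*x^2 + y^2 - 2
next, trace(b^3) = trace(b)*trace(b^2) - trace(b)  (reduce the b square) = y^3 - 3*y
trace(b^3 a) = trace(b)*trace(b a b) - trace(b a)  (reduce the b square) = y^2*z - x*y - z
trace(a^-1 b^3) = trace(b^3)*trace(a) - trace(b^3 a)  (eliminate a^-1) = x*y^3 - y^2*z - 2*x*y + z
trace(b^2 a^-2 b) = trace(a^-1 b^3)*trace(a) - trace(a^-1 b^3 a)  (eliminate a^-1) = x^2*y^3 - x*y^2*z - 2*x^2*y - y^3 + x*z + 3*y
next, trace(a b a b) = trace(a b)*trace(a b) - trace(1)  (split on a) = z^2 - 2
and trace(a b a) = trace(a)*trace(b a) - trace(b)  (reduce the a square) = x*z - y
trace(b a b^2 a) = trace(b)*trace(a b a b) - trace(a b a)  (reduce the b square) = y*z^2 - x*z - y
next, trace(b a b^2 a^-1) = trace(b a b^2)*trace(a) - trace(b a b^2 a)  (eliminate a^-1) = x*y^2*z - x^2*y - y*z^2 + y
trace(b^2 a^-2 b a) = trace(b a b^2 a^-1)*trace(a) - trace(b a b^2)  (eliminate a^-1) = x^2*y^2*z - x^3*y - x*y*z^2 - y^2*z + 2*x*y + z
next, trace(a^-1 b a^-1 b^2 a^-1) = trace(b^2 a^-2 b)*trace(a) - trace(b^2 a^-2 b a)  (eliminate a^-1) = x^3*y^3 - 2*x^2*y^2*z - x^3*y - x*y^3 + x*y*z^2 + x^2*z + y^2*z + x*y - z
trace(b a^-1 b^2 a) = trace(b^2 a b)*trace(a) - trace(b^2 a b a)  (eliminate a^-1) = x*y^2*z - x^2*y - y*z^2 + y
trace(a^-1 b a^-1 b^2) = trace(b a^-1 b^2)*trace(a) - trace(b a^-1 b^2 a)  (eliminate a^-1) = x^2*y^3 - 2*x*y^2*z - x^2*y + y*z^2 + x*z - y
next, trace(a^-1 b^2 a^-3 b) = trace(a^-1 b a^-1 b^2 a^-1)*trace(a) - trace(a^-1 b a^-1 b^2)  (eliminate a^-1) = x^4*y^3 - 2*x^3*y^2*z - x^4*y - 2*x^2*y^3 + x^2*y*z^2 + x^3*z + 3*x*y^2*z + 2*x^2*y - y*z^2 - 2*x*z + y
trace(a^-2 b^-1 a^-1 b^2 a^-1) = trace(a^-1 b^2 a^-3)*trace(b) - trace(a^-1 b^2 a^-3 b)  (eliminate b^-1) = x^3*y^2*z - x^2*y^3 - x^2*y*z^2 - x^3*z - x*y^2*z + 2*x^2*y + y^3 + y*z^2 + 2*x*z - 3*y
and trace(b^4) = trace(b)*trace(b^3) - trace(b^2)  (reduce the b square) = y^4 - 4*y^2 + 2
and trace(b^4 a) = trace(b)*trace(a b^3) - trace(a b^2)  (reduce the b square) = y^3*z - x*y^2 - 2*y*z + x
and trace(b a^-1 b^3) = trace(b^4)*trace(a) - trace(b^4 a)  (eliminate a^-1) = x*y^4 - y^3*z - 3*x*y^2 + 2*y*z + x
trace(b^3 a b a) = trace(b)*trace(a b a b^2) - trace(a b a b)  (reduce the b square) = y^2*z^2 - x*y*z - y^2 - z^2 + 2
trace(b a^-1 b^3 a) = trace(b^3 a b)*trace(a) - trace(b^3 a b a)  (eliminate a^-1) = x*y^3*z - x^2*y^2 - y^2*z^2 - x*y*z + x^2 + y^2 + z^2 - 2
next, trace(a^-1 b^3 a^-1 b) = trace(b a^-1 b^3)*trace(a) - trace(b a^-1 b^3 a)  (eliminate a^-1) = x^2*y^4 - 2*x*y^3*z - 2*x^2*y^2 + y^2*z^2 + 3*x*y*z - y^2 - z^2 + 2
trace(a^-1 b^-1 a^-1 b^3) = trace(a^-1 b^3 a^-1)*trace(b) - trace(a^-1 b^3 a^-1 b)  (eliminate b^-1) = x*y^3*z - y^4 - y^2*z^2 - 2*x*y*z + 4*y^2 + z^2 - 2
trace(b a^-2 b^-1 a^-1 b^2) = trace(a^-1 b^-1 a^-1 b^3)*trace(a) - trace(a^-1 b^-1 a^-1 b^3 a)  (eliminate a^-1) = x^2*y^3*z - x*y^4 - x*y^2*z^2 - 2*x^2*y*z + 3*x*y^2 + x*z^2 + y*z - x
next, trace(a^-1 b a b) = trace(b a b)*trace(a) - trace(b a b a)  (eliminate a^-1) = x*y*z - x^2 - z^2 + 2
next, trace(b a b a^-2) = trace(a^-1 b a b)*trace(a) - trace(a^-1 b a b a)  (eliminate a^-1) = x^2*y*z - x^3 - x*z^2 - y*z + 3*x
and trace(a^2) = trace(a)*trace(a) - trace(1)  (reduce the a square) = x^2 - 2
trace(a b^2 a) = trace(b)*trace(a^2 b) - trace(a^2)  (reduce the b square) = x*y*z - x^2 - y^2 + 2
trace(a b a^2 b) = trace(a)*trace(b a b a) - trace(b a b)  (reduce the a square) = x*z^2 - y*z - x
trace(a b a^2) = trace(a)*trace(b a^2) - trace(b a)  (reduce the a square) = x^2*z - x*y - z
and trace(a b^2 a b a) = trace(b)*trace(a b a^2 b) - trace(a b a^2)  (reduce the b square) = x*y*z^2 - x^2*z - y^2*z + z
next, trace(a b a b a b) = trace(a b)*trace(a b a b) - trace(a^-1 b^-1)  (split on a) = z^3 - 3*z
trace(a b^2 a b a b) = trace(b)*trace(a b a b a b) - trace(a b a b a)  (reduce the b square) = y*z^3 - x*z^2 - 2*y*z + x
and trace(b^-1 a b^2 a b a) = trace(a b^2 a b a)*trace(b) - trace(a b^2 a b a b)  (eliminate b^-1) = x*y^2*z^2 - x^2*y*z - y^3*z - y*z^3 + x*z^2 + 3*y*z - x
trace(b^-1 a b^2 a b a^-1) = trace(b^-1 a b^2 a b)*trace(a) - trace(b^-1 a b^2 a b a)  (eliminate a^-1) = -x*y^2*z^2 + 2*x^2*y*z + y^3*z + y*z^3 - x^3 - x*y^2 - x*z^2 - 3*y*z + 3*x
next, trace(b^2 a b a^-2 b^-1 a) = trace(b^-1 a b^2 a b a^-1)*trace(a) - trace(b^-1 a b^2 a b)  (eliminate a^-1) = -x^2*y^2*z^2 + 2*x^3*y*z + x*y^3*z + x*y*z^3 - x^4 - x^2*y^2 - x^2*z^2 - 4*x*y*z + 4*x^2 + y^2 - 2
trace(b a^-2 b^-1 a^-1 b^2 a) = trace(b^2 a b a^-2 b^-1)*trace(a) - trace(b^2 a b a^-2 b^-1 a)  (eliminate a^-1) = x^2*y^2*z^2 - x^3*y*z - x*y^3*z - x*y*z^3 + x^2*y^2 + 3*x*y*z - x^2 - y^2 + 2
trace(a^-2 b^-1 a^-1 b^2 a^-1 b) = trace(b a^-2 b^-1 a^-1 b^2)*trace(a) - trace(b a^-2 b^-1 a^-1 b^2 a)  (eliminate a^-1) = x^3*y^3*z - x^2*y^4 - 2*x^2*y^2*z^2 - x^3*y*z + x*y^3*z + x*y*z^3 + 2*x^2*y^2 + x^2*z^2 - 2*x*y*z + y^2 - 2
and trace(b^-1 a^-2 b^-1 a^-1 b^2 a^-1) = trace(a^-2 b^-1 a^-1 b^2 a^-1)*trace(b) - trace(a^-2 b^-1 a^-1 b^2 a^-1 b)  (eliminate b^-1) = x^2*y^2*z^2 - 2*x*y^3*z - x*y*z^3 - x^2*z^2 + y^4 + y^2*z^2 + 4*x*y*z - 4*y^2 + 2
next, trace(a^-1 b^-1 a^-1 b^2 a^-1 b^-2 a^-1) = trace(b^-1 a^-2 b^-1 a^-1 b^2 a^-1)*trace(b) - trace(b^-1 a^-2 b^-1 a^-1 b^2 a^-1 b)  (eliminate b^-1) = x^2*y^3*z^2 - x^3*y^2*z - 2*x*y^4*z - x*y^2*z^3 + x^2*y^3 + y^5 + y^3*z^2 + x^3*z + 5*x*y^2*z - 2*x^2*y - 5*y^3 - y*z^2 - 2*x*z + 5*y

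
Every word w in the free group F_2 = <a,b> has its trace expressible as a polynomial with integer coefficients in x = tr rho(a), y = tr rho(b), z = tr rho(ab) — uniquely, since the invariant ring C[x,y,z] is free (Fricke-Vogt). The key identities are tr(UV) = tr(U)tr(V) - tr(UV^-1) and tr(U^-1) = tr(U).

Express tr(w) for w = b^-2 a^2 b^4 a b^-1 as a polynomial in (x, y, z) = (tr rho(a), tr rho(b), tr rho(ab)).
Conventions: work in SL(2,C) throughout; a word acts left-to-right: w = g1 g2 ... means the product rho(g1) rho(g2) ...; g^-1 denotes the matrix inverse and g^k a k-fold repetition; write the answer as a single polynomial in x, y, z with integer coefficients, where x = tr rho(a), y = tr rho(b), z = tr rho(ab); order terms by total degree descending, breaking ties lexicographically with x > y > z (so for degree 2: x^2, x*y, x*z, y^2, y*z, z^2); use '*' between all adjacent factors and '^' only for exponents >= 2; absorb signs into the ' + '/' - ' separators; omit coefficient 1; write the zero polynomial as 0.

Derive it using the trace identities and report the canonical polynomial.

trace(a b^2) = trace(b) trace(a b) - trace(a)   [square of b] = y*z - x
trace(a b^3) = trace(b) trace(a b^2) - trace(a b)   [square of b] = y^2*z - x*y - z
trace(b^4 a) = trace(b) trace(a b^3) - trace(a b^2)   [square of b] = y^3*z - x*y^2 - 2*y*z + x
trace(b^2) = trace(b) trace(b) - trace(1)   [square of b] = y^2 - 2
trace(b^3) = trace(b) trace(b^2) - trace(b)   [square of b] = y^3 - 3*y
trace(b^4) = trace(b) trace(b^3) - trace(b^2)   [square of b] = y^4 - 4*y^2 + 2
trace(b^4 a^2) = trace(a) trace(b^4 a) - trace(b^4)   [square of a] = x*y^3*z - x^2*y^2 - y^4 - 2*x*y*z + x^2 + 4*y^2 - 2
trace(a^2 b^4 a) = trace(a) trace(b^4 a^2) - trace(b^4 a)   [square of a] = x^2*y^3*z - x^3*y^2 - x*y^4 - 2*x^2*y*z - y^3*z + x^3 + 5*x*y^2 + 2*y*z - 3*x
trace(a b a b) = trace(a b) trace(a b) - trace(1)   [split at a repeated a] = z^2 - 2
trace(a b a) = trace(a) trace(b a) - trace(b)   [square of a] = x*z - y
trace(a b a b^2) = trace(b) trace(a b a b) - trace(a b a)   [square of b] = y*z^2 - x*z - y
trace(b^3 a b a) = trace(b) trace(a b a b^2) - trace(a b a b)   [square of b] = y^2*z^2 - x*y*z - y^2 - z^2 + 2
trace(a b a^2 b^3) = trace(a) trace(b^3 a b a) - trace(b^3 a b)   [square of a] = x*y^2*z^2 - x^2*y*z - y^3*z - x*z^2 + 2*y*z + x
trace(a b a^2 b^2) = trace(a) trace(b^2 a b a) - trace(b^2 a b)   [square of a] = x*y*z^2 - x^2*z - y^2*z + z
trace(a^2 b^4 a b) = trace(b) trace(a b a^2 b^3) - trace(a b a^2 b^2)   [square of b] = x*y^3*z^2 - x^2*y^2*z - y^4*z - 2*x*y*z^2 + x^2*z + 3*y^2*z + x*y - z
trace(a^2 b^4 a b^-1) = trace(a^2 b^4 a) trace(b) - trace(a^2 b^4 a b)   [inverse elimination on b] = x^2*y^4*z - x^3*y^3 - x*y^5 - x*y^3*z^2 - x^2*y^2*z + x^3*y + 5*x*y^3 + 2*x*y*z^2 - x^2*z - y^2*z - 4*x*y + z
trace(b^-2 a^2 b^4 a) = trace(a^2 b^4 a b^-1) trace(b) - trace(a^2 b^4 a)   [inverse elimination on b] = x^2*y^5*z - x^3*y^4 - x*y^6 - x*y^4*z^2 - 2*x^2*y^3*z + 2*x^3*y^2 + 6*x*y^4 + 2*x*y^2*z^2 + x^2*y*z - x^3 - 9*x*y^2 - y*z + 3*x
trace(b^-2 a^2 b^4 a b^-1) = trace(b^-2 a^2 b^4 a) trace(b) - trace(b^-2 a^2 b^4 a b)   [inverse elimination on b] = x^2*y^6*z - x^3*y^5 - x*y^7 - x*y^5*z^2 - 3*x^2*y^4*z + 3*x^3*y^3 + 7*x*y^5 + 3*x*y^3*z^2 + 2*x^2*y^2*z - 2*x^3*y - 14*x*y^3 - 2*x*y*z^2 + x^2*z + 7*x*y - z

x^2*y^6*z - x^3*y^5 - x*y^7 - x*y^5*z^2 - 3*x^2*y^4*z + 3*x^3*y^3 + 7*x*y^5 + 3*x*y^3*z^2 + 2*x^2*y^2*z - 2*x^3*y - 14*x*y^3 - 2*x*y*z^2 + x^2*z + 7*x*y - z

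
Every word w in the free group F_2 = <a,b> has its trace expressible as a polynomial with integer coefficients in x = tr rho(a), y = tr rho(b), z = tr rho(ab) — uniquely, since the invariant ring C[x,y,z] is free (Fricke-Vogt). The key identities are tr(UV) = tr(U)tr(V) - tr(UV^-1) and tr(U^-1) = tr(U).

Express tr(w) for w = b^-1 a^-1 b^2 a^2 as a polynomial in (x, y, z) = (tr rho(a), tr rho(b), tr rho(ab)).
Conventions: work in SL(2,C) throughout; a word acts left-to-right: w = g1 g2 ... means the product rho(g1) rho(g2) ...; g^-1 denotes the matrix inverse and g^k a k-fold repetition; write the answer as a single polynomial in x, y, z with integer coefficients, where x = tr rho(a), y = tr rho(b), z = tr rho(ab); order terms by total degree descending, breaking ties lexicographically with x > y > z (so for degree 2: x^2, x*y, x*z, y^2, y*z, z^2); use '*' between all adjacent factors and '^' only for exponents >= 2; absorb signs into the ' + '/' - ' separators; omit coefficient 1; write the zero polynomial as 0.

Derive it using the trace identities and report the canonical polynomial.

-x^2*y^2*z + x^3*y + x*y^3 + x*y*z^2 - 4*x*y + z

tr(b^2 a) = tr(b) tr(a b) - tr(a)  (reduce the b square) = y*z - x
reduce: tr(b^3 a) = tr(b) tr(b a b) - tr(b a)  (reduce the b square) = y^2*z - x*y - z
so tr(b^2) = tr(b) tr(b) - tr(1)  (reduce the b square) = y^2 - 2
tr(b^3) = tr(b) tr(b^2) - tr(b)  (reduce the b square) = y^3 - 3*y
tr(b^2 a^2 b) = tr(a) tr(b^3 a) - tr(b^3)  (reduce the a square) = x*y^2*z - x^2*y - y^3 - x*z + 3*y
tr(b a b a) = tr(a b) tr(a b) - tr(1)  (split on a) = z^2 - 2
tr(a^2 b a b) = tr(a) tr(b a b a) - tr(b a b)  (reduce the a square) = x*z^2 - y*z - x
reduce: tr(a b a) = tr(a) tr(b a) - tr(b)  (reduce the a square) = x*z - y
so tr(a^2 b a) = tr(a) tr(a b a) - tr(a b)  (reduce the a square) = x^2*z - x*y - z
tr(b^2 a^2 b a) = tr(b) tr(a^2 b a b) - tr(a^2 b a)  (reduce the b square) = x*y*z^2 - x^2*z - y^2*z + z
tr(a^-1 b^2 a^2 b) = tr(b^2 a^2 b) tr(a) - tr(b^2 a^2 b a)  (eliminate a^-1) = x^2*y^2*z - x^3*y - x*y^3 - x*y*z^2 + y^2*z + 3*x*y - z
reduce: tr(b^-1 a^-1 b^2 a^2) = tr(a^-1 b^2 a^2) tr(b) - tr(a^-1 b^2 a^2 b)  (eliminate b^-1) = -x^2*y^2*z + x^3*y + x*y^3 + x*y*z^2 - 4*x*y + z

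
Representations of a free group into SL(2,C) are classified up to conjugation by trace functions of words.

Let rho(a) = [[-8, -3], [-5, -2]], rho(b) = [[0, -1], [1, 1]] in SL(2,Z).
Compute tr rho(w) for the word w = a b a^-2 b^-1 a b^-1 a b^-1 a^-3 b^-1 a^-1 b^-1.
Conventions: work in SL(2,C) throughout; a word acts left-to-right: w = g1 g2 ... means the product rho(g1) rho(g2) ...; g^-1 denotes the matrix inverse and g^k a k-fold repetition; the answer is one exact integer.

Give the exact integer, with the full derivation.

rho(a) = [[-8, -3], [-5, -2]]
... * rho(b) = [[0, -1], [1, 1]]  ->  [[-3, 5], [-2, 3]]
... * rho(a^-1) = [[-2, 3], [5, -8]]  ->  [[31, -49], [19, -30]]
... * rho(a^-1) = [[-2, 3], [5, -8]]  ->  [[-307, 485], [-188, 297]]
... * rho(b^-1) = [[1, 1], [-1, 0]]  ->  [[-792, -307], [-485, -188]]
... * rho(a) = [[-8, -3], [-5, -2]]  ->  [[7871, 2990], [4820, 1831]]
... * rho(b^-1) = [[1, 1], [-1, 0]]  ->  [[4881, 7871], [2989, 4820]]
... * rho(a) = [[-8, -3], [-5, -2]]  ->  [[-78403, -30385], [-48012, -18607]]
... * rho(b^-1) = [[1, 1], [-1, 0]]  ->  [[-48018, -78403], [-29405, -48012]]
... * rho(a^-1) = [[-2, 3], [5, -8]]  ->  [[-295979, 483170], [-181250, 295881]]
... * rho(a^-1) = [[-2, 3], [5, -8]]  ->  [[3007808, -4753297], [1841905, -2910798]]
... * rho(a^-1) = [[-2, 3], [5, -8]]  ->  [[-29782101, 47049800], [-18237800, 28812099]]
... * rho(b^-1) = [[1, 1], [-1, 0]]  ->  [[-76831901, -29782101], [-47049899, -18237800]]
... * rho(a^-1) = [[-2, 3], [5, -8]]  ->  [[4753297, 7761105], [2910798, 4752703]]
... * rho(b^-1) = [[1, 1], [-1, 0]]  ->  [[-3007808, 4753297], [-1841905, 2910798]]
tr = -3007808 + 2910798 = -97010

-97010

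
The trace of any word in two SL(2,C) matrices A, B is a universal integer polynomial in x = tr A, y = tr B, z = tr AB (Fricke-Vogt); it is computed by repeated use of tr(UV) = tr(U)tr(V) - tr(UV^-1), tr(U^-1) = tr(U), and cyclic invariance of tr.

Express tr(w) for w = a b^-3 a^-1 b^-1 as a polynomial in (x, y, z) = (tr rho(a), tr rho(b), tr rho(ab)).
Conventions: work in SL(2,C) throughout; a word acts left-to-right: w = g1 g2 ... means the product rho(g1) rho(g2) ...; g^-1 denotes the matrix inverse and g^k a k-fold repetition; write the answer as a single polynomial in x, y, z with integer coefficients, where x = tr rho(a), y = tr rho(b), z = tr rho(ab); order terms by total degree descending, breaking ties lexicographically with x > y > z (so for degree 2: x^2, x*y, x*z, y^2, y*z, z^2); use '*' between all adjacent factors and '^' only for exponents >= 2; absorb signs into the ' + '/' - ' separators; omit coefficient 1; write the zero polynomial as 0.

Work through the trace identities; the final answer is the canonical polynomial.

x*y^3*z - x^2*y^2 - y^2*z^2 - x*y*z + x^2 + y^2 + z^2 - 2

apply: trace(b^-1) = trace(b) = y
use: trace(b^-2) = trace(b^-1) * trace(b) - trace(1)   [inverse elimination on b] = y^2 - 2
trace(b a b) = trace(b) * trace(a b) - trace(a)   [square of b] = y*z - x
apply: trace(b a b a) = trace(b a) * trace(b a) - trace(1)   [split at a repeated b] = z^2 - 2
use: trace(a^-1 b a b) = trace(b a b) * trace(a) - trace(b a b a)   [inverse elimination on a] = x*y*z - x^2 - z^2 + 2
trace(b^-1 a^-1 b a) = trace(a^-1 b a) * trace(b) - trace(a^-1 b a b)   [inverse elimination on b] = -x*y*z + x^2 + y^2 + z^2 - 2
trace(a b^-2 a^-1 b) = trace(b^-1 a^-1 b a) * trace(b) - trace(b^-1 a^-1 b a b)   [inverse elimination on b] = -x*y^2*z + x^2*y + y^3 + y*z^2 - 3*y
use: trace(a^-1 b^-1 a b^-2) = trace(a b^-2 a^-1) * trace(b) - trace(a b^-2 a^-1 b)   [inverse elimination on b] = x*y^2*z - x^2*y - y*z^2 + y
apply: trace(a b^-3 a^-1 b^-1) = trace(a^-1 b^-1 a b^-2) * trace(b) - trace(a^-1 b^-1 a b^-1)   [inverse elimination on b] = x*y^3*z - x^2*y^2 - y^2*z^2 - x*y*z + x^2 + y^2 + z^2 - 2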